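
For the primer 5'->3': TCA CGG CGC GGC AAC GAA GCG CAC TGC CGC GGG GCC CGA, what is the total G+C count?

30

G=15, T=2, A=7, C=15
G+C = 15 + 15 = 30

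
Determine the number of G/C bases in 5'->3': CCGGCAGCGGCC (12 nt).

Counting bases: G=5, A=1, C=6, T=0
Total G or C: 5 + 6 = 11

11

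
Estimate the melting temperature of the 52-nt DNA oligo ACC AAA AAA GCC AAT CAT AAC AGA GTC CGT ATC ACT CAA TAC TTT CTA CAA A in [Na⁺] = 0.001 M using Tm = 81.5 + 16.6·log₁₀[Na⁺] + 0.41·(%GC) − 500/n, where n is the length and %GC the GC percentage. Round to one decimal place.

36.3°C

Length n = 52. T=11, C=14, G=4, A=23
G+C = 18, so %GC = 18/52 × 100 = 34.615%
Salt term: 16.6 × (-3) = -49.8
GC term: 0.41 × 34.615 = 14.192; length term: −500/52 = −9.615
Tm = 81.5 + (-49.8) + 14.192 − 9.615 = 36.277 → 36.3°C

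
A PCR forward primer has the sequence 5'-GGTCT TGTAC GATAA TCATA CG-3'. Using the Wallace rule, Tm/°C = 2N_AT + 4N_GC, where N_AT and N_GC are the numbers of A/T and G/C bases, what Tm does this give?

Counting bases: C=4, A=6, G=5, T=7
AT pairs contribute 13, GC pairs contribute 9.
Tm = 2(13) + 4(9) = 26 + 36 = 62°C

62°C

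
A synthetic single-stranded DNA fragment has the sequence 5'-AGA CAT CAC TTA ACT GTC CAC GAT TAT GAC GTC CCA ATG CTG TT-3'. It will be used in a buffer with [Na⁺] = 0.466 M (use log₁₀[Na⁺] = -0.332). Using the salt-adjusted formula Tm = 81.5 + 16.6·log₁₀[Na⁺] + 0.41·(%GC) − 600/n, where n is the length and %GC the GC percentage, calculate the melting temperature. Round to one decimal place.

80.1°C

Length n = 44. Scanning the sequence gives T=13, G=7, A=12, C=12.
G+C = 19, so %GC = 19/44 × 100 = 43.182%
Salt term: 16.6 × (-0.332) = -5.511
GC term: 0.41 × 43.182 = 17.705; length term: −600/44 = −13.636
Tm = 81.5 + (-5.511) + 17.705 − 13.636 = 80.058 → 80.1°C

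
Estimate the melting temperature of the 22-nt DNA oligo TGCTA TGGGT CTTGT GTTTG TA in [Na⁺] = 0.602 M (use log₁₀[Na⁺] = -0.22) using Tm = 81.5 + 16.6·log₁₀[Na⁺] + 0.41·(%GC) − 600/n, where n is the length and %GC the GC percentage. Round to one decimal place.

67.3°C

Length n = 22. Scanning the sequence gives A=2, C=2, G=7, T=11.
G+C = 9, so %GC = 9/22 × 100 = 40.909%
Salt term: 16.6 × (-0.22) = -3.652
GC term: 0.41 × 40.909 = 16.773; length term: −600/22 = −27.273
Tm = 81.5 + (-3.652) + 16.773 − 27.273 = 67.348 → 67.3°C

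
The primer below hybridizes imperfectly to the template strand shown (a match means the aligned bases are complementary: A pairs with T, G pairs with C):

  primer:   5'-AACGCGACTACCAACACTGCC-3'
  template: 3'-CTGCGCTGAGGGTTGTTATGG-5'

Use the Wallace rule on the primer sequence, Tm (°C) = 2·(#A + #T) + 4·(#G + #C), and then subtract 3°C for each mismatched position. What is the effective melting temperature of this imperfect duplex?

54°C

Primer base counts: A=7, T=2, G=3, C=9 → A+T=9, G+C=12
Perfect-match Tm = 2(9) + 4(12) = 18 + 48 = 66°C
Mismatches (positions where the bases are not complementary): 4 (at positions 1, 10, 17, 19)
Effective Tm = 66 − 4×3 = 66 − 12 = 54°C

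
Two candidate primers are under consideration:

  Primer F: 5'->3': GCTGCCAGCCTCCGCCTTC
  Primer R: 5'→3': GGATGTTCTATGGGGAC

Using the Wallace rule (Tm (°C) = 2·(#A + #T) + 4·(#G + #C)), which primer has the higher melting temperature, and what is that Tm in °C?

Primer F, 66°C

Primer F: A+T=5, G+C=14 → Tm = 2(5)+4(14) = 66°C
Primer R: A+T=8, G+C=9 → Tm = 2(8)+4(9) = 52°C
66°C vs 52°C → primer F is higher.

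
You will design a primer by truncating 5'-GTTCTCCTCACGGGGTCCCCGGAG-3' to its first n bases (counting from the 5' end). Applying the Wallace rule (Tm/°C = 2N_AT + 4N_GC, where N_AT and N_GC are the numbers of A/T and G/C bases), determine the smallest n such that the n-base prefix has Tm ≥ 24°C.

First 7 bases: GTTCTCC → Tm = 22°C (< 24°C)
First 8 bases: GTTCTCCT → Tm = 24°C (≥ 24°C)
Each additional base adds 2°C (A/T) or 4°C (G/C), so Tm is non-decreasing in n; n = 8 is the first length to reach 24°C.

n = 8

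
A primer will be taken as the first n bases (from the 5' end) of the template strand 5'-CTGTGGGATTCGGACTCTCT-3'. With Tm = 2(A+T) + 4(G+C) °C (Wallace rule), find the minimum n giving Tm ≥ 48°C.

First 14 bases: CTGTGGGATTCGGA → Tm = 44°C (< 48°C)
First 15 bases: CTGTGGGATTCGGAC → Tm = 48°C (≥ 48°C)
Since every base adds ≥2°C, Tm only increases with n, so the threshold is first crossed at n = 15.

n = 15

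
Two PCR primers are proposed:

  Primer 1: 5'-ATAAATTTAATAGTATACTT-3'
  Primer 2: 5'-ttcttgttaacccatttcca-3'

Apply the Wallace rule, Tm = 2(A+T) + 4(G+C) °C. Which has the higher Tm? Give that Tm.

Primer 2, 54°C

Primer 1: A+T=18, G+C=2 → Tm = 2(18)+4(2) = 44°C
Primer 2: A+T=13, G+C=7 → Tm = 2(13)+4(7) = 54°C
44°C vs 54°C → primer 2 is higher.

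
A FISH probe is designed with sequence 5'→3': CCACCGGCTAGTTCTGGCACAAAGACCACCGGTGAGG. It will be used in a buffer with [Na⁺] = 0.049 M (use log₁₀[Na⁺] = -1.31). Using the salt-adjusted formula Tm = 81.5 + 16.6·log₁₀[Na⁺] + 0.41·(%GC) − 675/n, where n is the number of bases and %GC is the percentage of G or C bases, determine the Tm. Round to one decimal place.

Length n = 37. Counting bases: A=9, T=5, C=12, G=11
G+C = 23, so %GC = 23/37 × 100 = 62.162%
Salt term: 16.6 × (-1.31) = -21.746
GC term: 0.41 × 62.162 = 25.486; length term: −675/37 = −18.243
Tm = 81.5 + (-21.746) + 25.486 − 18.243 = 66.997 → 67.0°C

67.0°C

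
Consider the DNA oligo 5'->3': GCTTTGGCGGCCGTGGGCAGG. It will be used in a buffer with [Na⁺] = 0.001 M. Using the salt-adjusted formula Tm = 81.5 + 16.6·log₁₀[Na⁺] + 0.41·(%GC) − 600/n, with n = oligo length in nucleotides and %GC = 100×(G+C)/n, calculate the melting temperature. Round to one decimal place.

34.4°C

Length n = 21. A=1, G=11, C=5, T=4
G+C = 16, so %GC = 16/21 × 100 = 76.19%
Salt term: 16.6 × (-3) = -49.8
GC term: 0.41 × 76.19 = 31.238; length term: −600/21 = −28.571
Tm = 81.5 + (-49.8) + 31.238 − 28.571 = 34.367 → 34.4°C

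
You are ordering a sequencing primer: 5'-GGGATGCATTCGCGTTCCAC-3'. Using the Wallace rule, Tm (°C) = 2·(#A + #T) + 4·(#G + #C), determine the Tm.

Scanning the sequence gives A=3, C=6, G=6, T=5.
AT pairs contribute 8, GC pairs contribute 12.
Tm = 2(8) + 4(12) = 16 + 48 = 64°C

64°C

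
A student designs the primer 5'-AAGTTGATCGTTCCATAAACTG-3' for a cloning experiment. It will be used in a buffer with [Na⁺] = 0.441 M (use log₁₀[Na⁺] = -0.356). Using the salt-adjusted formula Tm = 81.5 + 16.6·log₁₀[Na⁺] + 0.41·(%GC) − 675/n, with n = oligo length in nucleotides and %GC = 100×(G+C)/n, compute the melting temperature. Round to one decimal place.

Length n = 22. Counting bases: G=4, C=4, A=7, T=7
G+C = 8, so %GC = 8/22 × 100 = 36.364%
Salt term: 16.6 × (-0.356) = -5.91
GC term: 0.41 × 36.364 = 14.909; length term: −675/22 = −30.682
Tm = 81.5 + (-5.91) + 14.909 − 30.682 = 59.817 → 59.8°C

59.8°C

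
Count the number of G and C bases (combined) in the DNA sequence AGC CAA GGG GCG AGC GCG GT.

15

A=4, T=1, C=5, G=10
Total G or C: 10 + 5 = 15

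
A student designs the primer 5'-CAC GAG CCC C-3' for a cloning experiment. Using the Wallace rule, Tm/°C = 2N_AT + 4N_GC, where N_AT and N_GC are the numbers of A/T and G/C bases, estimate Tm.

36°C

G=2, A=2, T=0, C=6
AT pairs contribute 2, GC pairs contribute 8.
Tm = 4·8 + 2·2 = 32 + 4 = 36°C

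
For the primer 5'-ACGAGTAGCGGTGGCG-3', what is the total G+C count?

11

Counting bases: A=3, C=3, G=8, T=2
G+C = 8 + 3 = 11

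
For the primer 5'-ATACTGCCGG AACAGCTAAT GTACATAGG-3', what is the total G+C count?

T=6, A=10, G=7, C=6
Total G or C: 7 + 6 = 13

13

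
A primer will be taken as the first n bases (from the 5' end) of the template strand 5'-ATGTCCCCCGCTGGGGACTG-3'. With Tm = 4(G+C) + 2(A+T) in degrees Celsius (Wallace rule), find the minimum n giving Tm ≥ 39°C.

First 11 bases: ATGTCCCCCGC → Tm = 38°C (< 39°C)
First 12 bases: ATGTCCCCCGCT → Tm = 40°C (≥ 39°C)
Each additional base adds 2°C (A/T) or 4°C (G/C), so Tm is non-decreasing in n; n = 12 is the first length to reach 39°C.

n = 12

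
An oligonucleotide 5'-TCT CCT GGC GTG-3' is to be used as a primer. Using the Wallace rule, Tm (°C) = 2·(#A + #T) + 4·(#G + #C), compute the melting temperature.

Counting bases: C=4, A=0, G=4, T=4
A+T = 4, G+C = 8
Tm = 2(4) + 4(8) = 8 + 32 = 40°C

40°C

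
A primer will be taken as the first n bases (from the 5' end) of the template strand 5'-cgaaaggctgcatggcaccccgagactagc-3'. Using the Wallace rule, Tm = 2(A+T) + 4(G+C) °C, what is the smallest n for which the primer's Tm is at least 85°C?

First 25 bases: CGAAAGGCTGCATGGCACCCCGAGA → Tm = 82°C (< 85°C)
First 26 bases: CGAAAGGCTGCATGGCACCCCGAGAC → Tm = 86°C (≥ 85°C)
Since every base adds ≥2°C, Tm only increases with n, so the threshold is first crossed at n = 26.

n = 26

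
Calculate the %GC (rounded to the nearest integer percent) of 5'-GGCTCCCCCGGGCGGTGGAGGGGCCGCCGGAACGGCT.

Scanning the sequence gives C=13, G=18, A=3, T=3.
G+C = 18 + 13 = 31 out of 37 bases
%GC = 31/37 × 100 = 83.78% ≈ 84%

84%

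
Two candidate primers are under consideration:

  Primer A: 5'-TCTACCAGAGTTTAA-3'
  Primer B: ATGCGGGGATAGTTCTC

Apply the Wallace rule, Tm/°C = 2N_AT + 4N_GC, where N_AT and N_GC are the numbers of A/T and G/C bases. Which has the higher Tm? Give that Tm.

Primer B, 52°C

Primer A: A+T=10, G+C=5 → Tm = 2(10)+4(5) = 40°C
Primer B: A+T=8, G+C=9 → Tm = 2(8)+4(9) = 52°C
40°C vs 52°C → primer B is higher.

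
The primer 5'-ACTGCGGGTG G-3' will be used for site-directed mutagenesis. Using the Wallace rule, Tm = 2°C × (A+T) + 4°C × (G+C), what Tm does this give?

38°C

G=6, T=2, A=1, C=2
A+T = 3, G+C = 8
Tm = 4·8 + 2·3 = 32 + 6 = 38°C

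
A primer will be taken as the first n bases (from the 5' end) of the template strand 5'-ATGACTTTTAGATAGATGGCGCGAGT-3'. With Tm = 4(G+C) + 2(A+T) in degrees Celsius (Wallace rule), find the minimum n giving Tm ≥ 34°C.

n = 14

First 13 bases: ATGACTTTTAGAT → Tm = 32°C (< 34°C)
First 14 bases: ATGACTTTTAGATA → Tm = 34°C (≥ 34°C)
Each additional base adds 2°C (A/T) or 4°C (G/C), so Tm is non-decreasing in n; n = 14 is the first length to reach 34°C.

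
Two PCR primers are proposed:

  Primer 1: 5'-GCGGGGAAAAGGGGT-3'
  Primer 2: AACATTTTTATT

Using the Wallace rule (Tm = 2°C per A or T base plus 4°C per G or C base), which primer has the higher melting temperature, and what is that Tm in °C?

Primer 1, 50°C

Primer 1: A+T=5, G+C=10 → Tm = 2(5)+4(10) = 50°C
Primer 2: A+T=11, G+C=1 → Tm = 2(11)+4(1) = 26°C
50°C vs 26°C → primer 1 is higher.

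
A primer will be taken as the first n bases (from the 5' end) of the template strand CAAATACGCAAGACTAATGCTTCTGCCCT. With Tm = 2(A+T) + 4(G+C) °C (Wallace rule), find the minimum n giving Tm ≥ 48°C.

n = 18

First 17 bases: CAAATACGCAAGACTAA → Tm = 46°C (< 48°C)
First 18 bases: CAAATACGCAAGACTAAT → Tm = 48°C (≥ 48°C)
Since every base adds ≥2°C, Tm only increases with n, so the threshold is first crossed at n = 18.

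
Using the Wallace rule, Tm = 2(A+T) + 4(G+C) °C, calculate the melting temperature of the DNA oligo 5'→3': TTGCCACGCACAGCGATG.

58°C

Scanning the sequence gives G=5, C=6, A=4, T=3.
A+T = 7, G+C = 11
Tm = 4·11 + 2·7 = 44 + 14 = 58°C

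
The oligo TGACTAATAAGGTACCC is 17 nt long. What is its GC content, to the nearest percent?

41%

Base counts: G=3, A=6, T=4, C=4
G+C = 3 + 4 = 7 out of 17 bases
%GC = 7/17 × 100 = 41.18% ≈ 41%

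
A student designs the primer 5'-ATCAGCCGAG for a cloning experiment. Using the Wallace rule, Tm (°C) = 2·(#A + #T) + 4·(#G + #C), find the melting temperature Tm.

32°C

A=3, C=3, G=3, T=1
So N_AT = 4 and N_GC = 6.
Tm = 2(4) + 4(6) = 8 + 24 = 32°C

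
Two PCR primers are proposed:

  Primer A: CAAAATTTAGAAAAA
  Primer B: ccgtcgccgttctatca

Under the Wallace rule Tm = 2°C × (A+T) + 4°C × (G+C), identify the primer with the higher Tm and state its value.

Primer A: A+T=13, G+C=2 → Tm = 2(13)+4(2) = 34°C
Primer B: A+T=7, G+C=10 → Tm = 2(7)+4(10) = 54°C
34°C vs 54°C → primer B is higher.

Primer B, 54°C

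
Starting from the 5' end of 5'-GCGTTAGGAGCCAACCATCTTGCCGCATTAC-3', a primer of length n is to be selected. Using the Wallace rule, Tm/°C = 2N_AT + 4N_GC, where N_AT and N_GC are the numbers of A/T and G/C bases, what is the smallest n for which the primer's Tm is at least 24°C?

First 7 bases: GCGTTAG → Tm = 22°C (< 24°C)
First 8 bases: GCGTTAGG → Tm = 26°C (≥ 24°C)
Since every base adds ≥2°C, Tm only increases with n, so the threshold is first crossed at n = 8.

n = 8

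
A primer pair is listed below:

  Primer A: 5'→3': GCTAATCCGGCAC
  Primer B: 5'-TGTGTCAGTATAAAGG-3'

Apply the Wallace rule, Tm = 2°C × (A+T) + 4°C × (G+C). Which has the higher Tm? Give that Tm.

Primer B, 44°C

Primer A: A+T=5, G+C=8 → Tm = 2(5)+4(8) = 42°C
Primer B: A+T=10, G+C=6 → Tm = 2(10)+4(6) = 44°C
42°C vs 44°C → primer B is higher.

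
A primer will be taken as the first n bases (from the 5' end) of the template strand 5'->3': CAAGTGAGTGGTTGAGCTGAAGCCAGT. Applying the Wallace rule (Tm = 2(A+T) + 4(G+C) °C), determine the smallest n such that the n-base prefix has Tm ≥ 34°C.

n = 11

First 10 bases: CAAGTGAGTG → Tm = 30°C (< 34°C)
First 11 bases: CAAGTGAGTGG → Tm = 34°C (≥ 34°C)
Each additional base adds 2°C (A/T) or 4°C (G/C), so Tm is non-decreasing in n; n = 11 is the first length to reach 34°C.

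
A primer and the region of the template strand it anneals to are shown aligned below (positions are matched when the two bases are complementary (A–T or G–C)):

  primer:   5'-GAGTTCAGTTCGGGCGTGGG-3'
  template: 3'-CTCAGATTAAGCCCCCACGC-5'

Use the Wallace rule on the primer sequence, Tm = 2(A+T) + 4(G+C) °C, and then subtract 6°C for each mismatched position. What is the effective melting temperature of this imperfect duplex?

36°C

Primer base counts: A=2, T=5, G=10, C=3 → A+T=7, G+C=13
Perfect-match Tm = 2(7) + 4(13) = 14 + 52 = 66°C
Mismatches (positions where the bases are not complementary): 5 (at positions 5, 6, 8, 15, 19)
Effective Tm = 66 − 5×6 = 66 − 30 = 36°C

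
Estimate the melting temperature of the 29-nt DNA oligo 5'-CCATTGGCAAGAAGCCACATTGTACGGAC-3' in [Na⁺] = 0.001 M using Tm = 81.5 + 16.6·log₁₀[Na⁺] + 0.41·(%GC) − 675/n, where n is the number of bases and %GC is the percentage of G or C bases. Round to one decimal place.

Length n = 29. Base counts: A=9, T=5, C=8, G=7
G+C = 15, so %GC = 15/29 × 100 = 51.724%
Salt term: 16.6 × (-3) = -49.8
GC term: 0.41 × 51.724 = 21.207; length term: −675/29 = −23.276
Tm = 81.5 + (-49.8) + 21.207 − 23.276 = 29.631 → 29.6°C

29.6°C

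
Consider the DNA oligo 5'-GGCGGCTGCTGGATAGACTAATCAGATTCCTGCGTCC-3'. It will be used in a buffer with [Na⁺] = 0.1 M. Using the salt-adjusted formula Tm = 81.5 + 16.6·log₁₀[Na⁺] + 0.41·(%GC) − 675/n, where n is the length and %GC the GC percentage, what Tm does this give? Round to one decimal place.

69.9°C

Length n = 37. Scanning the sequence gives T=9, A=7, G=11, C=10.
G+C = 21, so %GC = 21/37 × 100 = 56.757%
Salt term: 16.6 × (-1) = -16.6
GC term: 0.41 × 56.757 = 23.27; length term: −675/37 = −18.243
Tm = 81.5 + (-16.6) + 23.27 − 18.243 = 69.927 → 69.9°C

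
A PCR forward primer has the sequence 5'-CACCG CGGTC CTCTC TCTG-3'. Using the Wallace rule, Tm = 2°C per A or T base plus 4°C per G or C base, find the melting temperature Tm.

Base counts: T=5, A=1, G=4, C=9
A+T = 6, G+C = 13
Tm = 2×6 + 4×13 = 64°C

64°C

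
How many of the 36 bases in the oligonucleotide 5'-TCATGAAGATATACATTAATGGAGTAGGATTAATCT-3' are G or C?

Scanning the sequence gives G=7, C=3, A=14, T=12.
Total G or C: 7 + 3 = 10

10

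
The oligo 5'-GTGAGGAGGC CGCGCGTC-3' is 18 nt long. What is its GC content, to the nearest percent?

Base counts: C=5, A=2, G=9, T=2
G+C = 9 + 5 = 14 out of 18 bases
%GC = 14/18 × 100 = 77.78% ≈ 78%

78%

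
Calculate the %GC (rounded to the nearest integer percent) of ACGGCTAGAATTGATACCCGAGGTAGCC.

Counting bases: G=8, A=8, C=7, T=5
G+C = 8 + 7 = 15 out of 28 bases
%GC = 15/28 × 100 = 53.57% ≈ 54%

54%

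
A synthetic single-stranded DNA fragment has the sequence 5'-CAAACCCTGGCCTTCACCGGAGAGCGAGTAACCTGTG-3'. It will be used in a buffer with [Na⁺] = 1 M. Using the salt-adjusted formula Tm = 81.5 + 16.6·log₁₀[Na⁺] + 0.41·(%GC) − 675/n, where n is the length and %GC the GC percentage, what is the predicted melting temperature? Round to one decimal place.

87.6°C

Length n = 37. Counting bases: T=6, C=12, A=9, G=10
G+C = 22, so %GC = 22/37 × 100 = 59.459%
Salt term: 16.6 × (0) = 0
GC term: 0.41 × 59.459 = 24.378; length term: −675/37 = −18.243
Tm = 81.5 + (0) + 24.378 − 18.243 = 87.635 → 87.6°C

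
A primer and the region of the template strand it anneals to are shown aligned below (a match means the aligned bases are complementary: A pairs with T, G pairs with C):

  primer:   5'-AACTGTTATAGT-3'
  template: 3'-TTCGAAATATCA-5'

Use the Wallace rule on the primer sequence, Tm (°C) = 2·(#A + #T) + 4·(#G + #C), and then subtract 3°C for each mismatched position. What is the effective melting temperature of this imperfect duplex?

21°C

Primer base counts: A=4, T=5, G=2, C=1 → A+T=9, G+C=3
Perfect-match Tm = 2(9) + 4(3) = 18 + 12 = 30°C
Mismatches (positions where the bases are not complementary): 3 (at positions 3, 4, 5)
Effective Tm = 30 − 3×3 = 30 − 9 = 21°C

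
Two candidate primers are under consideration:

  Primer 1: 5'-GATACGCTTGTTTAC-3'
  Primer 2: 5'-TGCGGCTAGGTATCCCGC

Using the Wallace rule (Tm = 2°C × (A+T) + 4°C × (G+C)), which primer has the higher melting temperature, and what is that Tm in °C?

Primer 1: A+T=9, G+C=6 → Tm = 2(9)+4(6) = 42°C
Primer 2: A+T=6, G+C=12 → Tm = 2(6)+4(12) = 60°C
42°C vs 60°C → primer 2 is higher.

Primer 2, 60°C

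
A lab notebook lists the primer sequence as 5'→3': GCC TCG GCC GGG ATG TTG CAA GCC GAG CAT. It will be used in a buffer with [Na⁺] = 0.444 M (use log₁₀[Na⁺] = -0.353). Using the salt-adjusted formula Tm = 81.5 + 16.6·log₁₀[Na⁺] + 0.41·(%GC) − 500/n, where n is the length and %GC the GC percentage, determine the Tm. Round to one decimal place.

Length n = 30. T=5, C=9, A=5, G=11
G+C = 20, so %GC = 20/30 × 100 = 66.667%
Salt term: 16.6 × (-0.353) = -5.86
GC term: 0.41 × 66.667 = 27.333; length term: −500/30 = −16.667
Tm = 81.5 + (-5.86) + 27.333 − 16.667 = 86.306 → 86.3°C

86.3°C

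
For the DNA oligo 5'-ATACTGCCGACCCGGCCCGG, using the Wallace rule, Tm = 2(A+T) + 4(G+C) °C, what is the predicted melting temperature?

Base counts: G=6, T=2, A=3, C=9
A+T = 5, G+C = 15
Tm = 2×5 + 4×15 = 70°C

70°C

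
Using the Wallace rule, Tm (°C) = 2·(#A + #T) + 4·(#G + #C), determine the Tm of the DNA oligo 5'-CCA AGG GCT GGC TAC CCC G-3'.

66°C

Scanning the sequence gives C=8, A=3, T=2, G=6.
AT pairs contribute 5, GC pairs contribute 14.
Tm = 4·14 + 2·5 = 56 + 10 = 66°C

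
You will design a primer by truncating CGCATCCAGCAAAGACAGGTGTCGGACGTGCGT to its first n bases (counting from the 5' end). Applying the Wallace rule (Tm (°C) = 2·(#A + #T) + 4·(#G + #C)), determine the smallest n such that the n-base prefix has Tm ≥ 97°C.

First 30 bases: CGCATCCAGCAAAGACAGGTGTCGGACGTG → Tm = 96°C (< 97°C)
First 31 bases: CGCATCCAGCAAAGACAGGTGTCGGACGTGC → Tm = 100°C (≥ 97°C)
Since every base adds ≥2°C, Tm only increases with n, so the threshold is first crossed at n = 31.

n = 31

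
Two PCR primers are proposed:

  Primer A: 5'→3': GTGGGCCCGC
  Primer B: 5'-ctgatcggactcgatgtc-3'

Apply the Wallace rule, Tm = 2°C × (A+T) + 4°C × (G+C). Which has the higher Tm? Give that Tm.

Primer B, 56°C

Primer A: A+T=1, G+C=9 → Tm = 2(1)+4(9) = 38°C
Primer B: A+T=8, G+C=10 → Tm = 2(8)+4(10) = 56°C
38°C vs 56°C → primer B is higher.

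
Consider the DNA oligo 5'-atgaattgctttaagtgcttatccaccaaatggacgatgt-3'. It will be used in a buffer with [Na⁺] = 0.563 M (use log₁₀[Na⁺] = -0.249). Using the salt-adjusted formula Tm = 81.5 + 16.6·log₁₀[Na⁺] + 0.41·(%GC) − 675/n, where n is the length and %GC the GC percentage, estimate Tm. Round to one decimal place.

Length n = 40. T=13, G=8, A=12, C=7
G+C = 15, so %GC = 15/40 × 100 = 37.5%
Salt term: 16.6 × (-0.249) = -4.133
GC term: 0.41 × 37.5 = 15.375; length term: −675/40 = −16.875
Tm = 81.5 + (-4.133) + 15.375 − 16.875 = 75.867 → 75.9°C

75.9°C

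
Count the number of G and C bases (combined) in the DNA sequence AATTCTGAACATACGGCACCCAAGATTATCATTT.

Counting bases: C=8, A=12, T=10, G=4
G+C = 4 + 8 = 12

12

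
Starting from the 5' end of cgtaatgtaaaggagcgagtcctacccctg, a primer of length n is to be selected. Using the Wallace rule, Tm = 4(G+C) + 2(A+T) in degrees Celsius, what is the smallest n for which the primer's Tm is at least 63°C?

n = 22

First 21 bases: CGTAATGTAAAGGAGCGAGTC → Tm = 62°C (< 63°C)
First 22 bases: CGTAATGTAAAGGAGCGAGTCC → Tm = 66°C (≥ 63°C)
Each additional base adds 2°C (A/T) or 4°C (G/C), so Tm is non-decreasing in n; n = 22 is the first length to reach 63°C.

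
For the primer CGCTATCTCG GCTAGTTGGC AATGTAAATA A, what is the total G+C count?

13

T=9, A=9, C=6, G=7
Total G or C: 7 + 6 = 13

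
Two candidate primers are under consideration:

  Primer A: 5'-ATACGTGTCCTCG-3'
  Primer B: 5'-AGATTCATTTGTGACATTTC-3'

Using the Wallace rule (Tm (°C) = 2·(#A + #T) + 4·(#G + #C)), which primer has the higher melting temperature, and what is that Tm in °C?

Primer B, 52°C

Primer A: A+T=6, G+C=7 → Tm = 2(6)+4(7) = 40°C
Primer B: A+T=14, G+C=6 → Tm = 2(14)+4(6) = 52°C
40°C vs 52°C → primer B is higher.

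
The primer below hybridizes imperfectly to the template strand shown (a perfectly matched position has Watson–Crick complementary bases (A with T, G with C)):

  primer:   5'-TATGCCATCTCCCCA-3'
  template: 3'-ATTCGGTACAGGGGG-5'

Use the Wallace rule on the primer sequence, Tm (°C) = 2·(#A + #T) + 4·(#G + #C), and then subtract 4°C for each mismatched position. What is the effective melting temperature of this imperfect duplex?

Primer base counts: A=3, T=4, G=1, C=7 → A+T=7, G+C=8
Perfect-match Tm = 2(7) + 4(8) = 14 + 32 = 46°C
Mismatches (positions where the bases are not complementary): 3 (at positions 3, 9, 15)
Effective Tm = 46 − 3×4 = 46 − 12 = 34°C

34°C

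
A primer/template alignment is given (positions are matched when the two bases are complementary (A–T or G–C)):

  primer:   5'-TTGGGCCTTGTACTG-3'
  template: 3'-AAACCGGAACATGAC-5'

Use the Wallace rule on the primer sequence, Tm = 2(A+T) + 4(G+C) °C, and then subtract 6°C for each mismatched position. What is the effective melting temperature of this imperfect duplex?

40°C

Primer base counts: A=1, T=6, G=5, C=3 → A+T=7, G+C=8
Perfect-match Tm = 2(7) + 4(8) = 14 + 32 = 46°C
Mismatches (positions where the bases are not complementary): 1 (at position 3)
Effective Tm = 46 − 1×6 = 46 − 6 = 40°C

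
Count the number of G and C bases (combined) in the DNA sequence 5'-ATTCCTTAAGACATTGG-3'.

6

Base counts: C=3, G=3, A=5, T=6
G+C = 3 + 3 = 6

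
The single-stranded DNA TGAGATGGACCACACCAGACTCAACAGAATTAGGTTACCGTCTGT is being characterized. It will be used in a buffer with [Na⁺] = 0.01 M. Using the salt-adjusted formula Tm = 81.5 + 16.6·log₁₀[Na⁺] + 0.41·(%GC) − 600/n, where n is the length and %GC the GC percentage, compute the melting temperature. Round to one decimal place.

Length n = 45. C=11, T=10, G=10, A=14
G+C = 21, so %GC = 21/45 × 100 = 46.667%
Salt term: 16.6 × (-2) = -33.2
GC term: 0.41 × 46.667 = 19.133; length term: −600/45 = −13.333
Tm = 81.5 + (-33.2) + 19.133 − 13.333 = 54.1 → 54.1°C

54.1°C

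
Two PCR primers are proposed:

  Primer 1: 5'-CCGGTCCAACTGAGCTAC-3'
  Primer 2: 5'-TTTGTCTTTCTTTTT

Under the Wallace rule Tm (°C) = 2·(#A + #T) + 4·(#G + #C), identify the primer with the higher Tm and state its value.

Primer 1: A+T=7, G+C=11 → Tm = 2(7)+4(11) = 58°C
Primer 2: A+T=12, G+C=3 → Tm = 2(12)+4(3) = 36°C
58°C vs 36°C → primer 1 is higher.

Primer 1, 58°C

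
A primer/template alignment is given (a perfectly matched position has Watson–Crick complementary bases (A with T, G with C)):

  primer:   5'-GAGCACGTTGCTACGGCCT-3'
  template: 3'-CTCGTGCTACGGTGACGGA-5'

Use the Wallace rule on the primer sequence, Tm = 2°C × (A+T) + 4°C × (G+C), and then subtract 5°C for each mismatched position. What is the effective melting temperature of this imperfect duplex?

Primer base counts: A=3, T=4, G=6, C=6 → A+T=7, G+C=12
Perfect-match Tm = 2(7) + 4(12) = 14 + 48 = 62°C
Mismatches (positions where the bases are not complementary): 3 (at positions 8, 12, 15)
Effective Tm = 62 − 3×5 = 62 − 15 = 47°C

47°C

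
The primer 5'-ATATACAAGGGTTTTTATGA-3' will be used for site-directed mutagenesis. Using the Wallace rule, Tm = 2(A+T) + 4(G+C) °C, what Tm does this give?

T=8, C=1, G=4, A=7
A+T = 15, G+C = 5
Tm = 2(15) + 4(5) = 30 + 20 = 50°C

50°C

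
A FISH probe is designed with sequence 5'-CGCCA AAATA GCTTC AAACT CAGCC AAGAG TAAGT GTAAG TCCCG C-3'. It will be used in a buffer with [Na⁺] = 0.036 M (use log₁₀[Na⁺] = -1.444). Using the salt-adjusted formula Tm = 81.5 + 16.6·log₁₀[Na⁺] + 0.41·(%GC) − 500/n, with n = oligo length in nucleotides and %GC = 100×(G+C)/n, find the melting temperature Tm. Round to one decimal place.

Length n = 46. Scanning the sequence gives C=13, T=8, G=9, A=16.
G+C = 22, so %GC = 22/46 × 100 = 47.826%
Salt term: 16.6 × (-1.444) = -23.97
GC term: 0.41 × 47.826 = 19.609; length term: −500/46 = −10.87
Tm = 81.5 + (-23.97) + 19.609 − 10.87 = 66.269 → 66.3°C

66.3°C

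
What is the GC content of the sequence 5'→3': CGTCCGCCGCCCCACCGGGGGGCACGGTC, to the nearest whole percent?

86%

Scanning the sequence gives C=14, T=2, G=11, A=2.
G+C = 11 + 14 = 25 out of 29 bases
%GC = 25/29 × 100 = 86.21% ≈ 86%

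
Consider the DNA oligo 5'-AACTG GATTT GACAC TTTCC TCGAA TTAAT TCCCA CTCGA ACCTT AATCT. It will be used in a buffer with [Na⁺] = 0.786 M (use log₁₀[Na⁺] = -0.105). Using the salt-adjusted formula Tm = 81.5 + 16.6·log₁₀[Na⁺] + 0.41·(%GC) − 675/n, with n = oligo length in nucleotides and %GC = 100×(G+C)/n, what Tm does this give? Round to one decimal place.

81.8°C

Length n = 50. Base counts: T=17, A=14, C=14, G=5
G+C = 19, so %GC = 19/50 × 100 = 38%
Salt term: 16.6 × (-0.105) = -1.743
GC term: 0.41 × 38 = 15.58; length term: −675/50 = −13.5
Tm = 81.5 + (-1.743) + 15.58 − 13.5 = 81.837 → 81.8°C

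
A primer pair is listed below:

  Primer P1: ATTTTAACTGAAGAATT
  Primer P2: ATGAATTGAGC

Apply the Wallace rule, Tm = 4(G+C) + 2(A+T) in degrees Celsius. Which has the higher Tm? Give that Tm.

Primer P1: A+T=14, G+C=3 → Tm = 2(14)+4(3) = 40°C
Primer P2: A+T=7, G+C=4 → Tm = 2(7)+4(4) = 30°C
40°C vs 30°C → primer P1 is higher.

Primer P1, 40°C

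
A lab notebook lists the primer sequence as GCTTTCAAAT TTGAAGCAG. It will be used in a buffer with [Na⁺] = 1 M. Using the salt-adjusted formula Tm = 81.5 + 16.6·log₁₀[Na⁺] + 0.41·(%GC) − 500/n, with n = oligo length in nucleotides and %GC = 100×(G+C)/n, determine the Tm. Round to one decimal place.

Length n = 19. Scanning the sequence gives T=6, C=3, G=4, A=6.
G+C = 7, so %GC = 7/19 × 100 = 36.842%
Salt term: 16.6 × (0) = 0
GC term: 0.41 × 36.842 = 15.105; length term: −500/19 = −26.316
Tm = 81.5 + (0) + 15.105 − 26.316 = 70.289 → 70.3°C

70.3°C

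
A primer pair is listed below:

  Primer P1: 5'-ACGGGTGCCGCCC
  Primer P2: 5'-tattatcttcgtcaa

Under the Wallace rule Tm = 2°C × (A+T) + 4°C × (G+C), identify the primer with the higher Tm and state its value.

Primer P1, 48°C

Primer P1: A+T=2, G+C=11 → Tm = 2(2)+4(11) = 48°C
Primer P2: A+T=11, G+C=4 → Tm = 2(11)+4(4) = 38°C
48°C vs 38°C → primer P1 is higher.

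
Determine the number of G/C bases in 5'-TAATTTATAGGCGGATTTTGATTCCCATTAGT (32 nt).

10

Scanning the sequence gives G=6, T=14, A=8, C=4.
G+C = 6 + 4 = 10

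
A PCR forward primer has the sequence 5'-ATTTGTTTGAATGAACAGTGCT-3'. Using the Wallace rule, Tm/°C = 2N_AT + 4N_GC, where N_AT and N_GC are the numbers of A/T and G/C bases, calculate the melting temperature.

58°C

Scanning the sequence gives G=5, T=9, C=2, A=6.
A+T = 15, G+C = 7
Tm = 2×15 + 4×7 = 58°C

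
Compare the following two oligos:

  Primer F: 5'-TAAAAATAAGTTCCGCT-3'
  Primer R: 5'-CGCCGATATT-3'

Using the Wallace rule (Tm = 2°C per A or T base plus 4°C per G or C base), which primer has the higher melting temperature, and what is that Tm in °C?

Primer F, 44°C

Primer F: A+T=12, G+C=5 → Tm = 2(12)+4(5) = 44°C
Primer R: A+T=5, G+C=5 → Tm = 2(5)+4(5) = 30°C
44°C vs 30°C → primer F is higher.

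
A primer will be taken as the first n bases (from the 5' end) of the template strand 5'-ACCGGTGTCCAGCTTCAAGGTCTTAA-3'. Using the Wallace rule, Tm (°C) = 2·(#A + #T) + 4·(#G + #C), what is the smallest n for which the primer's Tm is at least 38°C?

n = 12

First 11 bases: ACCGGTGTCCA → Tm = 36°C (< 38°C)
First 12 bases: ACCGGTGTCCAG → Tm = 40°C (≥ 38°C)
Each additional base adds 2°C (A/T) or 4°C (G/C), so Tm is non-decreasing in n; n = 12 is the first length to reach 38°C.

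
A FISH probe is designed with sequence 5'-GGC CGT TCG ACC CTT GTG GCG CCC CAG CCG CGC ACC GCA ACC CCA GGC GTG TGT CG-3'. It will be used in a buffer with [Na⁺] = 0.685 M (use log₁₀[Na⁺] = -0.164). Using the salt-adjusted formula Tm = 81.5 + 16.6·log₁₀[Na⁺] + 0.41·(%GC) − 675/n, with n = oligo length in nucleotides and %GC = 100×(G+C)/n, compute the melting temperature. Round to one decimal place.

97.5°C

Length n = 56. Base counts: T=8, G=18, C=24, A=6
G+C = 42, so %GC = 42/56 × 100 = 75%
Salt term: 16.6 × (-0.164) = -2.722
GC term: 0.41 × 75 = 30.75; length term: −675/56 = −12.054
Tm = 81.5 + (-2.722) + 30.75 − 12.054 = 97.474 → 97.5°C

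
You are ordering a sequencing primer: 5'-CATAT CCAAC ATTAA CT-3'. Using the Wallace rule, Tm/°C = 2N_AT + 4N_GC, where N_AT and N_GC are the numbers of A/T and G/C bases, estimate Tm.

44°C

Base counts: A=7, T=5, C=5, G=0
A+T = 12, G+C = 5
Tm = 2(12) + 4(5) = 24 + 20 = 44°C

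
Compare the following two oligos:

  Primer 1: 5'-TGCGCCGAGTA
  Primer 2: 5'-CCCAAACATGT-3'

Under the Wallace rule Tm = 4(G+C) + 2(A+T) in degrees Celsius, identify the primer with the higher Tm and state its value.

Primer 1, 36°C

Primer 1: A+T=4, G+C=7 → Tm = 2(4)+4(7) = 36°C
Primer 2: A+T=6, G+C=5 → Tm = 2(6)+4(5) = 32°C
36°C vs 32°C → primer 1 is higher.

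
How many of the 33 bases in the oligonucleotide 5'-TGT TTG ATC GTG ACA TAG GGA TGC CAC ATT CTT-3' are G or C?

14

C=6, G=8, A=7, T=12
Total G or C: 8 + 6 = 14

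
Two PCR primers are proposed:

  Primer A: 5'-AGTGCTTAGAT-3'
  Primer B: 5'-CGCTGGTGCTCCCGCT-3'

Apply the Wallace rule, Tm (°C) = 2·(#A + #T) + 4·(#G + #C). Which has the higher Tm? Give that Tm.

Primer B, 56°C

Primer A: A+T=7, G+C=4 → Tm = 2(7)+4(4) = 30°C
Primer B: A+T=4, G+C=12 → Tm = 2(4)+4(12) = 56°C
30°C vs 56°C → primer B is higher.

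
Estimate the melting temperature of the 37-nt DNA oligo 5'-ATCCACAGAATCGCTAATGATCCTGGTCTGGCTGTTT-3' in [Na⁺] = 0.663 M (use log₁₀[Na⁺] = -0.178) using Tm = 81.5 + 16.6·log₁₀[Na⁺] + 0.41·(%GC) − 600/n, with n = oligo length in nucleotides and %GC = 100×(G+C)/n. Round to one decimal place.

81.2°C

Length n = 37. Scanning the sequence gives G=8, C=9, T=12, A=8.
G+C = 17, so %GC = 17/37 × 100 = 45.946%
Salt term: 16.6 × (-0.178) = -2.955
GC term: 0.41 × 45.946 = 18.838; length term: −600/37 = −16.216
Tm = 81.5 + (-2.955) + 18.838 − 16.216 = 81.167 → 81.2°C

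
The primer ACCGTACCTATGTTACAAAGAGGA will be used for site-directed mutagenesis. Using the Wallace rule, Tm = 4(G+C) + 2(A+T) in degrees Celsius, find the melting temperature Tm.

68°C

Counting bases: C=5, A=9, G=5, T=5
AT pairs contribute 14, GC pairs contribute 10.
Tm = 2×14 + 4×10 = 68°C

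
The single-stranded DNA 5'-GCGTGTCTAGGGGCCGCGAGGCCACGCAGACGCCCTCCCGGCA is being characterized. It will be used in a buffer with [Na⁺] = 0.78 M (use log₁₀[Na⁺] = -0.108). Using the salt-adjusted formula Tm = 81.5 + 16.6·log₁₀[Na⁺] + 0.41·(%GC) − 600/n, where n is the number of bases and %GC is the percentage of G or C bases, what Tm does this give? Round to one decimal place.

97.2°C

Length n = 43. Counting bases: T=4, G=16, A=6, C=17
G+C = 33, so %GC = 33/43 × 100 = 76.744%
Salt term: 16.6 × (-0.108) = -1.793
GC term: 0.41 × 76.744 = 31.465; length term: −600/43 = −13.953
Tm = 81.5 + (-1.793) + 31.465 − 13.953 = 97.219 → 97.2°C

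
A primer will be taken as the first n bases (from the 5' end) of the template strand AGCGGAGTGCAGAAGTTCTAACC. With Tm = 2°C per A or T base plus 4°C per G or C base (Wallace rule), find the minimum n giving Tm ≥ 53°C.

n = 18

First 17 bases: AGCGGAGTGCAGAAGTT → Tm = 52°C (< 53°C)
First 18 bases: AGCGGAGTGCAGAAGTTC → Tm = 56°C (≥ 53°C)
Each additional base adds 2°C (A/T) or 4°C (G/C), so Tm is non-decreasing in n; n = 18 is the first length to reach 53°C.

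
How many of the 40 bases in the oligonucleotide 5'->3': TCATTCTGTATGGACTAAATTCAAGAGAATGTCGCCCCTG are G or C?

Counting bases: G=8, T=12, A=11, C=9
Total G or C: 8 + 9 = 17

17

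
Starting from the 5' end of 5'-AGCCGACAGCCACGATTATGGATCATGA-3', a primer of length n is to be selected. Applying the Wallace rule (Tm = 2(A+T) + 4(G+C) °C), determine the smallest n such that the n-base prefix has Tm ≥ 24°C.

n = 7

First 6 bases: AGCCGA → Tm = 20°C (< 24°C)
First 7 bases: AGCCGAC → Tm = 24°C (≥ 24°C)
Since every base adds ≥2°C, Tm only increases with n, so the threshold is first crossed at n = 7.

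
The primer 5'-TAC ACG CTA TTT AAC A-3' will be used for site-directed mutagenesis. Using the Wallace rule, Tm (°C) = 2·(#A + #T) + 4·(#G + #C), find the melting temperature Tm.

Base counts: C=4, G=1, T=5, A=6
So N_AT = 11 and N_GC = 5.
Tm = 2×11 + 4×5 = 42°C

42°C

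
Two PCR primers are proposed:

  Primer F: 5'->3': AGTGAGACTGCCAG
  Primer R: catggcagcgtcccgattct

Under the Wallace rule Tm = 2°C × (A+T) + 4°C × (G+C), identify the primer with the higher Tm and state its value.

Primer R, 64°C

Primer F: A+T=6, G+C=8 → Tm = 2(6)+4(8) = 44°C
Primer R: A+T=8, G+C=12 → Tm = 2(8)+4(12) = 64°C
44°C vs 64°C → primer R is higher.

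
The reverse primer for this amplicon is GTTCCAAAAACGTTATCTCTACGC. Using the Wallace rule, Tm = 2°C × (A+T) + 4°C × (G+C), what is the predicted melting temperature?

68°C

Counting bases: A=7, G=3, T=7, C=7
A+T = 14, G+C = 10
Tm = 4·10 + 2·14 = 40 + 28 = 68°C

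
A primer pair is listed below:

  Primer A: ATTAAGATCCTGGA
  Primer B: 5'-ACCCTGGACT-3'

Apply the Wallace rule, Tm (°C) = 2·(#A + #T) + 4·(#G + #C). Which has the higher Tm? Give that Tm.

Primer A, 38°C

Primer A: A+T=9, G+C=5 → Tm = 2(9)+4(5) = 38°C
Primer B: A+T=4, G+C=6 → Tm = 2(4)+4(6) = 32°C
38°C vs 32°C → primer A is higher.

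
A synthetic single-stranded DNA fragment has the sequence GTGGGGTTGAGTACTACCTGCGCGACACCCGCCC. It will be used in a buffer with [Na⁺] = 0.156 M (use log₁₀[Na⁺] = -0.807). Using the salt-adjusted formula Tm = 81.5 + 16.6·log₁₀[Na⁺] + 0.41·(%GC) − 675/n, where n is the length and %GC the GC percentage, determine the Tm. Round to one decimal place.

76.0°C

Length n = 34. Scanning the sequence gives G=11, C=12, A=5, T=6.
G+C = 23, so %GC = 23/34 × 100 = 67.647%
Salt term: 16.6 × (-0.807) = -13.396
GC term: 0.41 × 67.647 = 27.735; length term: −675/34 = −19.853
Tm = 81.5 + (-13.396) + 27.735 − 19.853 = 75.986 → 76.0°C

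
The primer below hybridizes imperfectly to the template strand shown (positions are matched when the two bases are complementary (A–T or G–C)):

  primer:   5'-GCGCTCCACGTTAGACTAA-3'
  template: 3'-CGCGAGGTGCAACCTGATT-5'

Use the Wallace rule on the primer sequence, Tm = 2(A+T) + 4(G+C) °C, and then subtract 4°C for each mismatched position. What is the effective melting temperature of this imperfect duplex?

Primer base counts: A=5, T=4, G=4, C=6 → A+T=9, G+C=10
Perfect-match Tm = 2(9) + 4(10) = 18 + 40 = 58°C
Mismatches (positions where the bases are not complementary): 1 (at position 13)
Effective Tm = 58 − 1×4 = 58 − 4 = 54°C

54°C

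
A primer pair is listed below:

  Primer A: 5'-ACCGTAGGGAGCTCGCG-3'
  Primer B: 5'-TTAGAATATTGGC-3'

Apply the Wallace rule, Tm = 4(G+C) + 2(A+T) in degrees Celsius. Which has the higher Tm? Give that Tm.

Primer A, 58°C

Primer A: A+T=5, G+C=12 → Tm = 2(5)+4(12) = 58°C
Primer B: A+T=9, G+C=4 → Tm = 2(9)+4(4) = 34°C
58°C vs 34°C → primer A is higher.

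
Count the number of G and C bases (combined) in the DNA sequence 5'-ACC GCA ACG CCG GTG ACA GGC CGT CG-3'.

Scanning the sequence gives A=5, T=2, G=9, C=10.
Total G or C: 9 + 10 = 19

19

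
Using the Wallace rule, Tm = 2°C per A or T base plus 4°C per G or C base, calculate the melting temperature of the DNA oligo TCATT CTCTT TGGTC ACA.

50°C

T=8, G=2, A=3, C=5
So N_AT = 11 and N_GC = 7.
Tm = 2×11 + 4×7 = 50°C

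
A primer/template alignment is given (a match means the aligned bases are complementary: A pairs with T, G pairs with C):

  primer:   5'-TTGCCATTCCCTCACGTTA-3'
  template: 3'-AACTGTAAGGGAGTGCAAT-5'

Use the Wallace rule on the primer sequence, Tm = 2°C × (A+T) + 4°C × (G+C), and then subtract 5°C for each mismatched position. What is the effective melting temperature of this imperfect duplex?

51°C

Primer base counts: A=3, T=7, G=2, C=7 → A+T=10, G+C=9
Perfect-match Tm = 2(10) + 4(9) = 20 + 36 = 56°C
Mismatches (positions where the bases are not complementary): 1 (at position 4)
Effective Tm = 56 − 1×5 = 56 − 5 = 51°C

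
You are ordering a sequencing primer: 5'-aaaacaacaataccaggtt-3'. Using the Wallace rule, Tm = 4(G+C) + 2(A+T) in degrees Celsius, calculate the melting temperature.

Scanning the sequence gives C=4, G=2, T=3, A=10.
A+T = 13, G+C = 6
Tm = 2×13 + 4×6 = 50°C

50°C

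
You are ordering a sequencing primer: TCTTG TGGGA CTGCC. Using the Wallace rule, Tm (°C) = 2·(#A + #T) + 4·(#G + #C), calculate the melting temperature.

48°C

Scanning the sequence gives C=4, A=1, G=5, T=5.
AT pairs contribute 6, GC pairs contribute 9.
Tm = 4·9 + 2·6 = 36 + 12 = 48°C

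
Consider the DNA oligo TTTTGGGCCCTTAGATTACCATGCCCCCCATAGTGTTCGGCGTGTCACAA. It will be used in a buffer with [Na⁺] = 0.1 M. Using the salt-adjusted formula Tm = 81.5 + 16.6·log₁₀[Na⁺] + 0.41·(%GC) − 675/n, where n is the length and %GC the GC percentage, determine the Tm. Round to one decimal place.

72.7°C

Length n = 50. C=15, G=11, A=9, T=15
G+C = 26, so %GC = 26/50 × 100 = 52%
Salt term: 16.6 × (-1) = -16.6
GC term: 0.41 × 52 = 21.32; length term: −675/50 = −13.5
Tm = 81.5 + (-16.6) + 21.32 − 13.5 = 72.72 → 72.7°C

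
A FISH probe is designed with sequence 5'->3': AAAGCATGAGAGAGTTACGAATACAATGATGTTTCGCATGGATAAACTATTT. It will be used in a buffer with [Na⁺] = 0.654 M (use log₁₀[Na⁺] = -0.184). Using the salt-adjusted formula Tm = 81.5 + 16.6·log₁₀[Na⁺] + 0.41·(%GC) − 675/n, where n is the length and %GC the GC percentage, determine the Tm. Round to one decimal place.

Length n = 52. Base counts: G=11, C=6, A=20, T=15
G+C = 17, so %GC = 17/52 × 100 = 32.692%
Salt term: 16.6 × (-0.184) = -3.054
GC term: 0.41 × 32.692 = 13.404; length term: −675/52 = −12.981
Tm = 81.5 + (-3.054) + 13.404 − 12.981 = 78.869 → 78.9°C

78.9°C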